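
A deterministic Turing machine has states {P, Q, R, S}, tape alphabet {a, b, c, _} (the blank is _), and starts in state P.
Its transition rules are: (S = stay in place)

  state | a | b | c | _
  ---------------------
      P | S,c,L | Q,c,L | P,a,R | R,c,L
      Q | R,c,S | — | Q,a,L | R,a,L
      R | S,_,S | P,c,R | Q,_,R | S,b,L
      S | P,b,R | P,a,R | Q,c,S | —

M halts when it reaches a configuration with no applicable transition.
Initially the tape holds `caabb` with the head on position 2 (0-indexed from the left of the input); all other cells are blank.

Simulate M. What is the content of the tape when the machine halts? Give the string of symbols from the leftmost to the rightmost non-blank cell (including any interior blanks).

P | ___ca[a]bb   read a → write c, move L, go to S
S | ___c[a]cbb   read a → write b, move R, go to P
P | ___cb[c]bb   read c → write a, move R, go to P
P | ___cba[b]b   read b → write c, move L, go to Q
Q | ___cb[a]cb   read a → write c, move S, go to R
R | ___cb[c]cb   read c → write _, move R, go to Q
Q | ___cb_[c]b   read c → write a, move L, go to Q
Q | ___cb[_]ab   read _ → write a, move L, go to R
R | ___c[b]aab   read b → write c, move R, go to P
P | ___cc[a]ab   read a → write c, move L, go to S
S | ___c[c]cab   read c → write c, move S, go to Q
Q | ___c[c]cab   read c → write a, move L, go to Q
Q | ___[c]acab   read c → write a, move L, go to Q
Q | __[_]aacab   read _ → write a, move L, go to R
R | _[_]aaacab   read _ → write b, move L, go to S
S | [_]baaacab
The non-blank tape span at halt is baaacab.

baaacab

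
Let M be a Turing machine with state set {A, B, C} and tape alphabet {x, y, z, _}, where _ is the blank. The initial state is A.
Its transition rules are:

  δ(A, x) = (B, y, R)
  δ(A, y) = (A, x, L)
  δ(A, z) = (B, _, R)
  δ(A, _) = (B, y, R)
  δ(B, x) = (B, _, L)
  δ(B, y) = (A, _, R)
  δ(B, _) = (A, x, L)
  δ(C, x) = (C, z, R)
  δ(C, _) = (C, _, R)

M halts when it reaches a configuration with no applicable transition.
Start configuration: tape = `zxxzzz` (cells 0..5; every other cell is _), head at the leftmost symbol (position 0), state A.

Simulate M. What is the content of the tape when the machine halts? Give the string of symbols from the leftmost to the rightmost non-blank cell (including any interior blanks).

yzzz

state=A head=0 tape=_[z]xxzzz   (A,z)→(B,_,R)
state=B head=1 tape=__[x]xzzz   (B,x)→(B,_,L)
state=B head=0 tape=_[_]_xzzz   (B,_)→(A,x,L)
state=A head=-1 tape=[_]x_xzzz   (A,_)→(B,y,R)
state=B head=0 tape=y[x]_xzzz   (B,x)→(B,_,L)
state=B head=-1 tape=[y]__xzzz   (B,y)→(A,_,R)
state=A head=0 tape=_[_]_xzzz   (A,_)→(B,y,R)
state=B head=1 tape=_y[_]xzzz   (B,_)→(A,x,L)
state=A head=0 tape=_[y]xxzzz   (A,y)→(A,x,L)
state=A head=-1 tape=[_]xxxzzz   (A,_)→(B,y,R)
state=B head=0 tape=y[x]xxzzz   (B,x)→(B,_,L)
state=B head=-1 tape=[y]_xxzzz   (B,y)→(A,_,R)
state=A head=0 tape=_[_]xxzzz   (A,_)→(B,y,R)
state=B head=1 tape=_y[x]xzzz   (B,x)→(B,_,L)
state=B head=0 tape=_[y]_xzzz   (B,y)→(A,_,R)
state=A head=1 tape=__[_]xzzz   (A,_)→(B,y,R)
state=B head=2 tape=__y[x]zzz   (B,x)→(B,_,L)
state=B head=1 tape=__[y]_zzz   (B,y)→(A,_,R)
state=A head=2 tape=___[_]zzz   (A,_)→(B,y,R)
state=B head=3 tape=___y[z]zz
The non-blank tape span at halt is yzzz.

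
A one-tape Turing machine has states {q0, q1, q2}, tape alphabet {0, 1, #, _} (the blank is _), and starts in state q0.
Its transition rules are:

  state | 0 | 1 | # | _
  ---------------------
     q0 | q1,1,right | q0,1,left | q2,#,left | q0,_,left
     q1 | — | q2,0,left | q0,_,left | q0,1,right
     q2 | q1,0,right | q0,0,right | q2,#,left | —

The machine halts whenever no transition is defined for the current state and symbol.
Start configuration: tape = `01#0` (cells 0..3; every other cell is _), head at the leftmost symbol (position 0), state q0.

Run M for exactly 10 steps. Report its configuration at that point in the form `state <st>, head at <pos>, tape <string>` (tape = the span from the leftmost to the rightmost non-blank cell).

state q1, head at 2, tape 01_0

state=q0 head=0 tape=[0]1#0   (q0,0)→(q1,1,right)
state=q1 head=1 tape=1[1]#0   (q1,1)→(q2,0,left)
state=q2 head=0 tape=[1]0#0   (q2,1)→(q0,0,right)
state=q0 head=1 tape=0[0]#0   (q0,0)→(q1,1,right)
state=q1 head=2 tape=01[#]0   (q1,#)→(q0,_,left)
state=q0 head=1 tape=0[1]_0   (q0,1)→(q0,1,left)
state=q0 head=0 tape=[0]1_0   (q0,0)→(q1,1,right)
state=q1 head=1 tape=1[1]_0   (q1,1)→(q2,0,left)
state=q2 head=0 tape=[1]0_0   (q2,1)→(q0,0,right)
state=q0 head=1 tape=0[0]_0   (q0,0)→(q1,1,right)
state=q1 head=2 tape=01[_]0
After 10 steps: state q1, head at 2, tape 01_0.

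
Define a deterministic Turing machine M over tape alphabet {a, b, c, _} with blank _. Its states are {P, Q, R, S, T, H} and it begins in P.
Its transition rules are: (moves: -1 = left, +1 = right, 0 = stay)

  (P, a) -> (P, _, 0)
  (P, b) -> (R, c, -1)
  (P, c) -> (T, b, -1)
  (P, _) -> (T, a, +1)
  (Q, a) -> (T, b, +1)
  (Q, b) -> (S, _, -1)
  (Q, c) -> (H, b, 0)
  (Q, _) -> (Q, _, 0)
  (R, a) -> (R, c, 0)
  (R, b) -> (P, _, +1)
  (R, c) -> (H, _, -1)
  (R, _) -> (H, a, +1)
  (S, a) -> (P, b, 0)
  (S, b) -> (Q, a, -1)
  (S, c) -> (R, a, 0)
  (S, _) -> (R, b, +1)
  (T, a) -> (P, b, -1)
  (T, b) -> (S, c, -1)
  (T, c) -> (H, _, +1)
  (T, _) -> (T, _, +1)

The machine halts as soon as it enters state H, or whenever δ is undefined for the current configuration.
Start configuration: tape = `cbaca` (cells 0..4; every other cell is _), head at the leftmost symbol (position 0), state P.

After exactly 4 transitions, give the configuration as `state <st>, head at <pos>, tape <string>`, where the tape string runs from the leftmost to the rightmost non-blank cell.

P | _[c]baca   read c → write b, move -1, go to T
T | [_]bbaca   read _ → write _, move +1, go to T
T | _[b]baca   read b → write c, move -1, go to S
S | [_]cbaca   read _ → write b, move +1, go to R
R | b[c]baca
After 4 steps: state R, head at 0, tape bcbaca.

state R, head at 0, tape bcbaca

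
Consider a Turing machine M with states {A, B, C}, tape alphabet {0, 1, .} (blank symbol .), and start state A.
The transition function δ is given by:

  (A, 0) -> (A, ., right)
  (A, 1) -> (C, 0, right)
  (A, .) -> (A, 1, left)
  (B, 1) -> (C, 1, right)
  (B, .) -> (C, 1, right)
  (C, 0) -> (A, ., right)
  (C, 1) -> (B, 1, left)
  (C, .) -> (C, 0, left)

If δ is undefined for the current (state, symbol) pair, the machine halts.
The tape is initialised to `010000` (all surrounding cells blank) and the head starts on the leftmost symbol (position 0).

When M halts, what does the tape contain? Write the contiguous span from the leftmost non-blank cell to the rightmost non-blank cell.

01111

A | [0]10000.   read 0 → write ., move right, go to A
A | .[1]0000.   read 1 → write 0, move right, go to C
C | .0[0]000.   read 0 → write ., move right, go to A
A | .0.[0]00.   read 0 → write ., move right, go to A
A | .0..[0]0.   read 0 → write ., move right, go to A
A | .0...[0].   read 0 → write ., move right, go to A
A | .0....[.]   read . → write 1, move left, go to A
A | .0...[.]1   read . → write 1, move left, go to A
A | .0..[.]11   read . → write 1, move left, go to A
A | .0.[.]111   read . → write 1, move left, go to A
A | .0[.]1111   read . → write 1, move left, go to A
A | .[0]11111   read 0 → write ., move right, go to A
A | ..[1]1111   read 1 → write 0, move right, go to C
C | ..0[1]111   read 1 → write 1, move left, go to B
B | ..[0]1111
The non-blank tape span at halt is 01111.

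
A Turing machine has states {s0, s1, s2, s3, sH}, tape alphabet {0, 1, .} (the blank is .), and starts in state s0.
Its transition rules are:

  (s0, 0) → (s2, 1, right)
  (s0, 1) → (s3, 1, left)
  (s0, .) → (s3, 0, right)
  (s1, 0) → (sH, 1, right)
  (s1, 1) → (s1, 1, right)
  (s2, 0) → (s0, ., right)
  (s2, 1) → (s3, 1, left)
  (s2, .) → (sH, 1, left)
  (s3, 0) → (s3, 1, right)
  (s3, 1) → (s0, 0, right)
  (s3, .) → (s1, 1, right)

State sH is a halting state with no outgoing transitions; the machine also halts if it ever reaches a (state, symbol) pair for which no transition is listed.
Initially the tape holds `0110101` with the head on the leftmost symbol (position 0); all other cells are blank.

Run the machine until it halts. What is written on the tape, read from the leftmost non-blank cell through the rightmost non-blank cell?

110101001

s0 | [0]110101...   read 0 → write 1, move right, go to s2
s2 | 1[1]10101...   read 1 → write 1, move left, go to s3
s3 | [1]110101...   read 1 → write 0, move right, go to s0
s0 | 0[1]10101...   read 1 → write 1, move left, go to s3
s3 | [0]110101...   read 0 → write 1, move right, go to s3
s3 | 1[1]10101...   read 1 → write 0, move right, go to s0
s0 | 10[1]0101...   read 1 → write 1, move left, go to s3
s3 | 1[0]10101...   read 0 → write 1, move right, go to s3
s3 | 11[1]0101...   read 1 → write 0, move right, go to s0
s0 | 110[0]101...   read 0 → write 1, move right, go to s2
s2 | 1101[1]01...   read 1 → write 1, move left, go to s3
s3 | 110[1]101...   read 1 → write 0, move right, go to s0
s0 | 1100[1]01...   read 1 → write 1, move left, go to s3
s3 | 110[0]101...   read 0 → write 1, move right, go to s3
s3 | 1101[1]01...   read 1 → write 0, move right, go to s0
s0 | 11010[0]1...   read 0 → write 1, move right, go to s2
s2 | 110101[1]...   read 1 → write 1, move left, go to s3
s3 | 11010[1]1...   read 1 → write 0, move right, go to s0
s0 | 110100[1]...   read 1 → write 1, move left, go to s3
s3 | 11010[0]1...   read 0 → write 1, move right, go to s3
s3 | 110101[1]...   read 1 → write 0, move right, go to s0
s0 | 1101010[.]..   read . → write 0, move right, go to s3
s3 | 11010100[.].   read . → write 1, move right, go to s1
s1 | 110101001[.]
The non-blank tape span at halt is 110101001.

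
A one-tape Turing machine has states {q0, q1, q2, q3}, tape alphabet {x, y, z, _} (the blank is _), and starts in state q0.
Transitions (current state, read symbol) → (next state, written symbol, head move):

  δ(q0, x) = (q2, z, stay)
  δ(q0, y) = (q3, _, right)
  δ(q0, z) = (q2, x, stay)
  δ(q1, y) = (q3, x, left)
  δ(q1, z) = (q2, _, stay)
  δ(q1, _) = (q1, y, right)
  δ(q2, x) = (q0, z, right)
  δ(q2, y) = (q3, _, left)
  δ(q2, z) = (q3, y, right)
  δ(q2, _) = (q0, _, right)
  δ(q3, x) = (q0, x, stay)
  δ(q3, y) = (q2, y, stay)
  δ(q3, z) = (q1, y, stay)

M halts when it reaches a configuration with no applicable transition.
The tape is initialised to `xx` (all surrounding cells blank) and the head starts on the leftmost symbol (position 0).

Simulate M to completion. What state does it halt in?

q3

state=q0 head=0 tape=[x]x_   (q0,x)→(q2,z,stay)
state=q2 head=0 tape=[z]x_   (q2,z)→(q3,y,right)
state=q3 head=1 tape=y[x]_   (q3,x)→(q0,x,stay)
state=q0 head=1 tape=y[x]_   (q0,x)→(q2,z,stay)
state=q2 head=1 tape=y[z]_   (q2,z)→(q3,y,right)
state=q3 head=2 tape=yy[_]
No transition is defined for (q3, _); M halts in state q3.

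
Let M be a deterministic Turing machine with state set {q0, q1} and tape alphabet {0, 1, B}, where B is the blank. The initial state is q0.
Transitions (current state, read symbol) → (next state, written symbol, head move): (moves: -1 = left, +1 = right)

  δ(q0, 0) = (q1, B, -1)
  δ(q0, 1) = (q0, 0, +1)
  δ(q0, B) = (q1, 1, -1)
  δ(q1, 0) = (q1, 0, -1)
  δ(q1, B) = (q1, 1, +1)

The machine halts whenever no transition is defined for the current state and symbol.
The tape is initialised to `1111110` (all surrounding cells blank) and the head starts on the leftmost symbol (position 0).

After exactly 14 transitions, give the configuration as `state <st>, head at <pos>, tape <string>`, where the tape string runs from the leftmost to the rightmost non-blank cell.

state=q0 head=0 tape=B[1]111110   (q0,1)→(q0,0,+1)
state=q0 head=1 tape=B0[1]11110   (q0,1)→(q0,0,+1)
state=q0 head=2 tape=B00[1]1110   (q0,1)→(q0,0,+1)
state=q0 head=3 tape=B000[1]110   (q0,1)→(q0,0,+1)
state=q0 head=4 tape=B0000[1]10   (q0,1)→(q0,0,+1)
state=q0 head=5 tape=B00000[1]0   (q0,1)→(q0,0,+1)
state=q0 head=6 tape=B000000[0]   (q0,0)→(q1,B,-1)
state=q1 head=5 tape=B00000[0]B   (q1,0)→(q1,0,-1)
state=q1 head=4 tape=B0000[0]0B   (q1,0)→(q1,0,-1)
state=q1 head=3 tape=B000[0]00B   (q1,0)→(q1,0,-1)
state=q1 head=2 tape=B00[0]000B   (q1,0)→(q1,0,-1)
state=q1 head=1 tape=B0[0]0000B   (q1,0)→(q1,0,-1)
state=q1 head=0 tape=B[0]00000B   (q1,0)→(q1,0,-1)
state=q1 head=-1 tape=[B]000000B   (q1,B)→(q1,1,+1)
state=q1 head=0 tape=1[0]00000B
After 14 steps: state q1, head at 0, tape 1000000.

state q1, head at 0, tape 1000000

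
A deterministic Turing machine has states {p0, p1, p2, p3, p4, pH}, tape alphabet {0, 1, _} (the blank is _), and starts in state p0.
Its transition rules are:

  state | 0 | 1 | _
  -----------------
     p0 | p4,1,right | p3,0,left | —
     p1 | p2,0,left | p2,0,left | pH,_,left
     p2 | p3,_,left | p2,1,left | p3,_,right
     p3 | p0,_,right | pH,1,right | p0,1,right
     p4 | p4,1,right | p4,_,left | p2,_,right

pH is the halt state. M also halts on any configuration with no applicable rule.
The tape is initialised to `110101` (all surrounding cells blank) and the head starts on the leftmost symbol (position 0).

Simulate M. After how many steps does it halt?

state=p0 head=0 tape=__[1]10101   (p0,1)→(p3,0,left)
state=p3 head=-1 tape=_[_]010101   (p3,_)→(p0,1,right)
state=p0 head=0 tape=_1[0]10101   (p0,0)→(p4,1,right)
state=p4 head=1 tape=_11[1]0101   (p4,1)→(p4,_,left)
state=p4 head=0 tape=_1[1]_0101   (p4,1)→(p4,_,left)
state=p4 head=-1 tape=_[1]__0101   (p4,1)→(p4,_,left)
state=p4 head=-2 tape=[_]___0101   (p4,_)→(p2,_,right)
state=p2 head=-1 tape=_[_]__0101   (p2,_)→(p3,_,right)
state=p3 head=0 tape=__[_]_0101   (p3,_)→(p0,1,right)
state=p0 head=1 tape=__1[_]0101
M halts after 9 transitions.

9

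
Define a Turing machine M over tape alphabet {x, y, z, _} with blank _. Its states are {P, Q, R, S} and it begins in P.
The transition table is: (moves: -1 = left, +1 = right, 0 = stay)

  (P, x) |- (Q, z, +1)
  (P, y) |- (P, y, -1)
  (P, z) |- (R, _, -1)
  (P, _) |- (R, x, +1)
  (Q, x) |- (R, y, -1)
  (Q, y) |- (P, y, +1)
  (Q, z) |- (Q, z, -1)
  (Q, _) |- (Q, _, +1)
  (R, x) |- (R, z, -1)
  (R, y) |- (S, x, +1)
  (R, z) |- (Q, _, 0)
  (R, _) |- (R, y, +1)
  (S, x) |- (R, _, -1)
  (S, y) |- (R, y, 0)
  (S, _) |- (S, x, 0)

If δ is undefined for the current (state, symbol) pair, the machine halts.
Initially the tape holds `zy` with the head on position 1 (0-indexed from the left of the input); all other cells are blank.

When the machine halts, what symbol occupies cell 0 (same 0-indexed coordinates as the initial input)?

state=P head=1 tape=_z[y]_   (P,y)→(P,y,-1)
state=P head=0 tape=_[z]y_   (P,z)→(R,_,-1)
state=R head=-1 tape=[_]_y_   (R,_)→(R,y,+1)
state=R head=0 tape=y[_]y_   (R,_)→(R,y,+1)
state=R head=1 tape=yy[y]_   (R,y)→(S,x,+1)
state=S head=2 tape=yyx[_]   (S,_)→(S,x,0)
state=S head=2 tape=yyx[x]   (S,x)→(R,_,-1)
state=R head=1 tape=yy[x]_   (R,x)→(R,z,-1)
state=R head=0 tape=y[y]z_   (R,y)→(S,x,+1)
state=S head=1 tape=yx[z]_
Cell 0 holds x when M halts.

x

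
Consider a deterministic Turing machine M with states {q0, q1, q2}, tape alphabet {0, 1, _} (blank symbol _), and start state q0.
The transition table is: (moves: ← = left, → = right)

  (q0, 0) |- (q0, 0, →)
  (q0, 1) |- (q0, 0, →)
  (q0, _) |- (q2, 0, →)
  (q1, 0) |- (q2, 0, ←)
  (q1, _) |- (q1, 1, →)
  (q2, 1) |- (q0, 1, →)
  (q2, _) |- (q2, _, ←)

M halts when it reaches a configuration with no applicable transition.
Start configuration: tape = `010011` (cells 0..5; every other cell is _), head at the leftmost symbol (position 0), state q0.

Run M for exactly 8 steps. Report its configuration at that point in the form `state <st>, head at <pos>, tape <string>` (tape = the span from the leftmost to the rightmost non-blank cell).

state q2, head at 6, tape 0000000

state=q0 head=0 tape=[0]10011__   (q0,0)→(q0,0,→)
state=q0 head=1 tape=0[1]0011__   (q0,1)→(q0,0,→)
state=q0 head=2 tape=00[0]011__   (q0,0)→(q0,0,→)
state=q0 head=3 tape=000[0]11__   (q0,0)→(q0,0,→)
state=q0 head=4 tape=0000[1]1__   (q0,1)→(q0,0,→)
state=q0 head=5 tape=00000[1]__   (q0,1)→(q0,0,→)
state=q0 head=6 tape=000000[_]_   (q0,_)→(q2,0,→)
state=q2 head=7 tape=0000000[_]   (q2,_)→(q2,_,←)
state=q2 head=6 tape=000000[0]_
After 8 steps: state q2, head at 6, tape 0000000.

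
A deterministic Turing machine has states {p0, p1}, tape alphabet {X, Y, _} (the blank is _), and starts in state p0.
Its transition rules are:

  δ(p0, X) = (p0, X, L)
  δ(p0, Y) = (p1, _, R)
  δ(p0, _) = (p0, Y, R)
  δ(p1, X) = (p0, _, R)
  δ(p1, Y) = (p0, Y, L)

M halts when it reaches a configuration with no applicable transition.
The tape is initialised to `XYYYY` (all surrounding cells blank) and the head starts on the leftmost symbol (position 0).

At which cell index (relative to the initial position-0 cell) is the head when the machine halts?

state=p0 head=0 tape=_[X]YYYY_   (p0,X)→(p0,X,L)
state=p0 head=-1 tape=[_]XYYYY_   (p0,_)→(p0,Y,R)
state=p0 head=0 tape=Y[X]YYYY_   (p0,X)→(p0,X,L)
state=p0 head=-1 tape=[Y]XYYYY_   (p0,Y)→(p1,_,R)
state=p1 head=0 tape=_[X]YYYY_   (p1,X)→(p0,_,R)
state=p0 head=1 tape=__[Y]YYY_   (p0,Y)→(p1,_,R)
state=p1 head=2 tape=___[Y]YY_   (p1,Y)→(p0,Y,L)
state=p0 head=1 tape=__[_]YYY_   (p0,_)→(p0,Y,R)
state=p0 head=2 tape=__Y[Y]YY_   (p0,Y)→(p1,_,R)
state=p1 head=3 tape=__Y_[Y]Y_   (p1,Y)→(p0,Y,L)
state=p0 head=2 tape=__Y[_]YY_   (p0,_)→(p0,Y,R)
state=p0 head=3 tape=__YY[Y]Y_   (p0,Y)→(p1,_,R)
state=p1 head=4 tape=__YY_[Y]_   (p1,Y)→(p0,Y,L)
state=p0 head=3 tape=__YY[_]Y_   (p0,_)→(p0,Y,R)
state=p0 head=4 tape=__YYY[Y]_   (p0,Y)→(p1,_,R)
state=p1 head=5 tape=__YYY_[_]
At halt the head is at cell 5.

5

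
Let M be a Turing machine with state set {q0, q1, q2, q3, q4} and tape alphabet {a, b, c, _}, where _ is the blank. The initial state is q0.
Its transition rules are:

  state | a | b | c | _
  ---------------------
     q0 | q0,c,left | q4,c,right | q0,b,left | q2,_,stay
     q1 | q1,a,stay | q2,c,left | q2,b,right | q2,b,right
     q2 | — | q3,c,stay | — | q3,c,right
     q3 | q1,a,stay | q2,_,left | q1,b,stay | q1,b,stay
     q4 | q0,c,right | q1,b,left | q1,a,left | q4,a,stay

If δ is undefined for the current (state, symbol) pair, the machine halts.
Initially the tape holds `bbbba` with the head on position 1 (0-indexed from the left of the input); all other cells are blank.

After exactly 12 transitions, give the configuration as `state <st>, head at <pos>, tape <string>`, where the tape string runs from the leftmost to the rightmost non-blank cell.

q0 | _b[b]bba   read b → write c, move right, go to q4
q4 | _bc[b]ba   read b → write b, move left, go to q1
q1 | _b[c]bba   read c → write b, move right, go to q2
q2 | _bb[b]ba   read b → write c, move stay, go to q3
q3 | _bb[c]ba   read c → write b, move stay, go to q1
q1 | _bb[b]ba   read b → write c, move left, go to q2
q2 | _b[b]cba   read b → write c, move stay, go to q3
q3 | _b[c]cba   read c → write b, move stay, go to q1
q1 | _b[b]cba   read b → write c, move left, go to q2
q2 | _[b]ccba   read b → write c, move stay, go to q3
q3 | _[c]ccba   read c → write b, move stay, go to q1
q1 | _[b]ccba   read b → write c, move left, go to q2
q2 | [_]cccba
After 12 steps: state q2, head at -1, tape cccba.

state q2, head at -1, tape cccba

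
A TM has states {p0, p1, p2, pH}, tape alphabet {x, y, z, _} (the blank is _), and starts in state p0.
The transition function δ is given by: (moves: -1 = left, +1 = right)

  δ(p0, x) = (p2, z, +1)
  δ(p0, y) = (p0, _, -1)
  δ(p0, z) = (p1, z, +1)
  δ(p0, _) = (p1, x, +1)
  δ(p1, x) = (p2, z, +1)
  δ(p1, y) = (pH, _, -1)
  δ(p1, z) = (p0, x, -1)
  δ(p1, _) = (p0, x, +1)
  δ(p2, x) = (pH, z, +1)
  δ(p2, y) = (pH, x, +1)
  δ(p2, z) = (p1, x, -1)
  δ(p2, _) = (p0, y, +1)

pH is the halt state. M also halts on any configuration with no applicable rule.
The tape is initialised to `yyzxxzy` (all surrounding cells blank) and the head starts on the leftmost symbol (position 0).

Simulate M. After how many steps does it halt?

state=p0 head=0 tape=_[y]yzxxzy   (p0,y)→(p0,_,-1)
state=p0 head=-1 tape=[_]_yzxxzy   (p0,_)→(p1,x,+1)
state=p1 head=0 tape=x[_]yzxxzy   (p1,_)→(p0,x,+1)
state=p0 head=1 tape=xx[y]zxxzy   (p0,y)→(p0,_,-1)
state=p0 head=0 tape=x[x]_zxxzy   (p0,x)→(p2,z,+1)
state=p2 head=1 tape=xz[_]zxxzy   (p2,_)→(p0,y,+1)
state=p0 head=2 tape=xzy[z]xxzy   (p0,z)→(p1,z,+1)
state=p1 head=3 tape=xzyz[x]xzy   (p1,x)→(p2,z,+1)
state=p2 head=4 tape=xzyzz[x]zy   (p2,x)→(pH,z,+1)
state=pH head=5 tape=xzyzzz[z]y
M halts after 9 transitions.

9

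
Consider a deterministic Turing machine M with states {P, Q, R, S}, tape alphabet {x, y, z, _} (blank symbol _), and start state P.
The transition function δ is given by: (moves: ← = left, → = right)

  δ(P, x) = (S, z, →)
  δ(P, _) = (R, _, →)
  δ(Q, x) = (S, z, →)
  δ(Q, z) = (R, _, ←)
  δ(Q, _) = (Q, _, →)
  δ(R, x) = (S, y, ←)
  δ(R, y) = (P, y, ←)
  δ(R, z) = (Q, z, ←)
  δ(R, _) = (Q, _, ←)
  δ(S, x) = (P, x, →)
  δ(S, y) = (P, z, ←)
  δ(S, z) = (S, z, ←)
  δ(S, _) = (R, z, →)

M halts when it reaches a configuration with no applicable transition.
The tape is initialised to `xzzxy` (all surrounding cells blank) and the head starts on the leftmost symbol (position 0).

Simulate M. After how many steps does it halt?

P | ___[x]zzxy   read x → write z, move →, go to S
S | ___z[z]zxy   read z → write z, move ←, go to S
S | ___[z]zzxy   read z → write z, move ←, go to S
S | __[_]zzzxy   read _ → write z, move →, go to R
R | __z[z]zzxy   read z → write z, move ←, go to Q
Q | __[z]zzzxy   read z → write _, move ←, go to R
R | _[_]_zzzxy   read _ → write _, move ←, go to Q
Q | [_]__zzzxy   read _ → write _, move →, go to Q
Q | _[_]_zzzxy   read _ → write _, move →, go to Q
Q | __[_]zzzxy   read _ → write _, move →, go to Q
Q | ___[z]zzxy   read z → write _, move ←, go to R
R | __[_]_zzxy   read _ → write _, move ←, go to Q
Q | _[_]__zzxy   read _ → write _, move →, go to Q
Q | __[_]_zzxy   read _ → write _, move →, go to Q
Q | ___[_]zzxy   read _ → write _, move →, go to Q
Q | ____[z]zxy   read z → write _, move ←, go to R
R | ___[_]_zxy   read _ → write _, move ←, go to Q
Q | __[_]__zxy   read _ → write _, move →, go to Q
Q | ___[_]_zxy   read _ → write _, move →, go to Q
Q | ____[_]zxy   read _ → write _, move →, go to Q
Q | _____[z]xy   read z → write _, move ←, go to R
R | ____[_]_xy   read _ → write _, move ←, go to Q
Q | ___[_]__xy   read _ → write _, move →, go to Q
Q | ____[_]_xy   read _ → write _, move →, go to Q
Q | _____[_]xy   read _ → write _, move →, go to Q
Q | ______[x]y   read x → write z, move →, go to S
S | ______z[y]   read y → write z, move ←, go to P
P | ______[z]z
M halts after 27 transitions.

27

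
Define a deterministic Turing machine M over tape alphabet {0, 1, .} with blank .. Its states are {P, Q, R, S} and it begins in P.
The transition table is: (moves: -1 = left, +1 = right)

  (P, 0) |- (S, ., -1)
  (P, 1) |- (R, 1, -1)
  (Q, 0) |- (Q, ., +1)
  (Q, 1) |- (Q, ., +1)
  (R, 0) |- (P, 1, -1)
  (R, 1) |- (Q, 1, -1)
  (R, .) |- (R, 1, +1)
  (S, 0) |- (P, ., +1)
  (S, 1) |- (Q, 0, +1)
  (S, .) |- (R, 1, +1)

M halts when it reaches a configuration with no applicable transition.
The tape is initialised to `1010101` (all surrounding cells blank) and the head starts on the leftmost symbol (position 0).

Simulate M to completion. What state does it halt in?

state=P head=0 tape=.[1]010101.   (P,1)→(R,1,-1)
state=R head=-1 tape=[.]1010101.   (R,.)→(R,1,+1)
state=R head=0 tape=1[1]010101.   (R,1)→(Q,1,-1)
state=Q head=-1 tape=[1]1010101.   (Q,1)→(Q,.,+1)
state=Q head=0 tape=.[1]010101.   (Q,1)→(Q,.,+1)
state=Q head=1 tape=..[0]10101.   (Q,0)→(Q,.,+1)
state=Q head=2 tape=...[1]0101.   (Q,1)→(Q,.,+1)
state=Q head=3 tape=....[0]101.   (Q,0)→(Q,.,+1)
state=Q head=4 tape=.....[1]01.   (Q,1)→(Q,.,+1)
state=Q head=5 tape=......[0]1.   (Q,0)→(Q,.,+1)
state=Q head=6 tape=.......[1].   (Q,1)→(Q,.,+1)
state=Q head=7 tape=........[.]
No transition is defined for (Q, .); M halts in state Q.

Q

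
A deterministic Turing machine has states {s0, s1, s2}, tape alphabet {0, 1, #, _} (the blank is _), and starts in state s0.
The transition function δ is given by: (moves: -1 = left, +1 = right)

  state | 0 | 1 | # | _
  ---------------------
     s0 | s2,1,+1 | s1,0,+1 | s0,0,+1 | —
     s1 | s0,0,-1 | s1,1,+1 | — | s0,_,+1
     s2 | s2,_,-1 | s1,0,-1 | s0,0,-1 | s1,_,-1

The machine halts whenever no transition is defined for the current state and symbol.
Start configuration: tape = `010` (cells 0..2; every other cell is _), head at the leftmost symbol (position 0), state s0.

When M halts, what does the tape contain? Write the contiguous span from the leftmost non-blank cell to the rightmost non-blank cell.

state=s0 head=0 tape=_[0]10__   (s0,0)→(s2,1,+1)
state=s2 head=1 tape=_1[1]0__   (s2,1)→(s1,0,-1)
state=s1 head=0 tape=_[1]00__   (s1,1)→(s1,1,+1)
state=s1 head=1 tape=_1[0]0__   (s1,0)→(s0,0,-1)
state=s0 head=0 tape=_[1]00__   (s0,1)→(s1,0,+1)
state=s1 head=1 tape=_0[0]0__   (s1,0)→(s0,0,-1)
state=s0 head=0 tape=_[0]00__   (s0,0)→(s2,1,+1)
state=s2 head=1 tape=_1[0]0__   (s2,0)→(s2,_,-1)
state=s2 head=0 tape=_[1]_0__   (s2,1)→(s1,0,-1)
state=s1 head=-1 tape=[_]0_0__   (s1,_)→(s0,_,+1)
state=s0 head=0 tape=_[0]_0__   (s0,0)→(s2,1,+1)
state=s2 head=1 tape=_1[_]0__   (s2,_)→(s1,_,-1)
state=s1 head=0 tape=_[1]_0__   (s1,1)→(s1,1,+1)
state=s1 head=1 tape=_1[_]0__   (s1,_)→(s0,_,+1)
state=s0 head=2 tape=_1_[0]__   (s0,0)→(s2,1,+1)
state=s2 head=3 tape=_1_1[_]_   (s2,_)→(s1,_,-1)
state=s1 head=2 tape=_1_[1]__   (s1,1)→(s1,1,+1)
state=s1 head=3 tape=_1_1[_]_   (s1,_)→(s0,_,+1)
state=s0 head=4 tape=_1_1_[_]
The non-blank tape span at halt is 1_1.

1_1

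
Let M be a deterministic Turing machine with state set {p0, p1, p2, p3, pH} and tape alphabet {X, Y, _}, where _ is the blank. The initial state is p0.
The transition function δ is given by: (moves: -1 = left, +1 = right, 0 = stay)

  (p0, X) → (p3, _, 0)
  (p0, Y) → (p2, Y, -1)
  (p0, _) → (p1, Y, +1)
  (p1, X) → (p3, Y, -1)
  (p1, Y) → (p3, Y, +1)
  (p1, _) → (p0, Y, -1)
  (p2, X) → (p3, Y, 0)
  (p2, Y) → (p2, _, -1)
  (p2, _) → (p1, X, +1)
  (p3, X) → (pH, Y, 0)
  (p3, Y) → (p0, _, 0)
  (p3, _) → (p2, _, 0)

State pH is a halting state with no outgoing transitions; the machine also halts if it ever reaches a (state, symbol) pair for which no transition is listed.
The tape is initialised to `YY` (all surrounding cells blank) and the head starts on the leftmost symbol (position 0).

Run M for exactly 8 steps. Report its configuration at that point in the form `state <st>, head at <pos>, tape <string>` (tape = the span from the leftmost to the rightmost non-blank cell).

state=p0 head=0 tape=_[Y]Y_   (p0,Y)→(p2,Y,-1)
state=p2 head=-1 tape=[_]YY_   (p2,_)→(p1,X,+1)
state=p1 head=0 tape=X[Y]Y_   (p1,Y)→(p3,Y,+1)
state=p3 head=1 tape=XY[Y]_   (p3,Y)→(p0,_,0)
state=p0 head=1 tape=XY[_]_   (p0,_)→(p1,Y,+1)
state=p1 head=2 tape=XYY[_]   (p1,_)→(p0,Y,-1)
state=p0 head=1 tape=XY[Y]Y   (p0,Y)→(p2,Y,-1)
state=p2 head=0 tape=X[Y]YY   (p2,Y)→(p2,_,-1)
state=p2 head=-1 tape=[X]_YY
After 8 steps: state p2, head at -1, tape X_YY.

state p2, head at -1, tape X_YY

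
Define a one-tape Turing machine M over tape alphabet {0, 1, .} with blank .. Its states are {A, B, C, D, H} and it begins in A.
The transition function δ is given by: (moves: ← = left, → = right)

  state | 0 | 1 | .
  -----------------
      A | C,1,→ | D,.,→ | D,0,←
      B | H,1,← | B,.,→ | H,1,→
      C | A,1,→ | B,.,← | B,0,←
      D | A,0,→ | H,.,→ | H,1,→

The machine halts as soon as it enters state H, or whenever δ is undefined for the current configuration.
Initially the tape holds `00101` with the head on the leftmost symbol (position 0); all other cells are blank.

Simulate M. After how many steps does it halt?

A | [0]0101..   read 0 → write 1, move →, go to C
C | 1[0]101..   read 0 → write 1, move →, go to A
A | 11[1]01..   read 1 → write ., move →, go to D
D | 11.[0]1..   read 0 → write 0, move →, go to A
A | 11.0[1]..   read 1 → write ., move →, go to D
D | 11.0.[.].   read . → write 1, move →, go to H
H | 11.0.1[.]
M halts after 6 transitions.

6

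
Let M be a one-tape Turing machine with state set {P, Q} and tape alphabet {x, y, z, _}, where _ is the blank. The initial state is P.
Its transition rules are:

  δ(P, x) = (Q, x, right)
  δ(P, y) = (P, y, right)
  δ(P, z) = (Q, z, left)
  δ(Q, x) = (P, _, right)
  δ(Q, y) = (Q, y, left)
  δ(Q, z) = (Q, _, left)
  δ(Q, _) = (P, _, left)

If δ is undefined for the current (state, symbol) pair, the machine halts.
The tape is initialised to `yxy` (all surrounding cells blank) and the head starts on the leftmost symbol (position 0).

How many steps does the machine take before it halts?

state=P head=0 tape=[y]xy_   (P,y)→(P,y,right)
state=P head=1 tape=y[x]y_   (P,x)→(Q,x,right)
state=Q head=2 tape=yx[y]_   (Q,y)→(Q,y,left)
state=Q head=1 tape=y[x]y_   (Q,x)→(P,_,right)
state=P head=2 tape=y_[y]_   (P,y)→(P,y,right)
state=P head=3 tape=y_y[_]
M halts after 5 transitions.

5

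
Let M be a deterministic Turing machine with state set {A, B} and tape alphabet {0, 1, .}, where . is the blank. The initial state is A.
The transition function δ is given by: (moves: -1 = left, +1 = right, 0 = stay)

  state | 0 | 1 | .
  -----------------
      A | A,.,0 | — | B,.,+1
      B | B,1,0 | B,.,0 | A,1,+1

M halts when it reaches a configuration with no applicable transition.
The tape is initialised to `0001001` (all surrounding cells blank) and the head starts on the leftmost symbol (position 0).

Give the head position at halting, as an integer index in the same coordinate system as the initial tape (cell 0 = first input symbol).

state=A head=0 tape=[0]001001   (A,0)→(A,.,0)
state=A head=0 tape=[.]001001   (A,.)→(B,.,+1)
state=B head=1 tape=.[0]01001   (B,0)→(B,1,0)
state=B head=1 tape=.[1]01001   (B,1)→(B,.,0)
state=B head=1 tape=.[.]01001   (B,.)→(A,1,+1)
state=A head=2 tape=.1[0]1001   (A,0)→(A,.,0)
state=A head=2 tape=.1[.]1001   (A,.)→(B,.,+1)
state=B head=3 tape=.1.[1]001   (B,1)→(B,.,0)
state=B head=3 tape=.1.[.]001   (B,.)→(A,1,+1)
state=A head=4 tape=.1.1[0]01   (A,0)→(A,.,0)
state=A head=4 tape=.1.1[.]01   (A,.)→(B,.,+1)
state=B head=5 tape=.1.1.[0]1   (B,0)→(B,1,0)
state=B head=5 tape=.1.1.[1]1   (B,1)→(B,.,0)
state=B head=5 tape=.1.1.[.]1   (B,.)→(A,1,+1)
state=A head=6 tape=.1.1.1[1]
At halt the head is at cell 6.

6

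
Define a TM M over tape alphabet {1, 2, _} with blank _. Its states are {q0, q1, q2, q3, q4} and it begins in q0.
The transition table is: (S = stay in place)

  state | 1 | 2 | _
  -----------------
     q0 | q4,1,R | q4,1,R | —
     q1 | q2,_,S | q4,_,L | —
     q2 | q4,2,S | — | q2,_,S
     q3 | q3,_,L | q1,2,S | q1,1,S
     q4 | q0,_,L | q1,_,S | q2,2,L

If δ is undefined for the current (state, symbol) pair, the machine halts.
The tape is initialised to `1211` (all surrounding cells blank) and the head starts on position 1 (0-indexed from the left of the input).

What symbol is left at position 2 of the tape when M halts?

2

q0 | 1[2]11   read 2 → write 1, move R, go to q4
q4 | 11[1]1   read 1 → write _, move L, go to q0
q0 | 1[1]_1   read 1 → write 1, move R, go to q4
q4 | 11[_]1   read _ → write 2, move L, go to q2
q2 | 1[1]21   read 1 → write 2, move S, go to q4
q4 | 1[2]21   read 2 → write _, move S, go to q1
q1 | 1[_]21
Cell 2 holds 2 when M halts.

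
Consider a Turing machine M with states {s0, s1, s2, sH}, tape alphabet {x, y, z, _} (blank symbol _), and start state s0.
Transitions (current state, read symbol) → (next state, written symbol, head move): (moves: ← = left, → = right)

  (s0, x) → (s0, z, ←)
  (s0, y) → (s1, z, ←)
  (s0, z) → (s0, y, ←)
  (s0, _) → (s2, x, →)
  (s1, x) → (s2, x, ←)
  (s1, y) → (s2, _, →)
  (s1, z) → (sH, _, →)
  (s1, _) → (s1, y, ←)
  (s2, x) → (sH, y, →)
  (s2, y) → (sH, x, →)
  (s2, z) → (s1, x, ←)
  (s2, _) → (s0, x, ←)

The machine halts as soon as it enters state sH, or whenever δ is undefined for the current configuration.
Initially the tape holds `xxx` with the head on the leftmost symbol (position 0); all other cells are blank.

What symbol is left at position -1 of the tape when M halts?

x

s0 | ___[x]xx   read x → write z, move ←, go to s0
s0 | __[_]zxx   read _ → write x, move →, go to s2
s2 | __x[z]xx   read z → write x, move ←, go to s1
s1 | __[x]xxx   read x → write x, move ←, go to s2
s2 | _[_]xxxx   read _ → write x, move ←, go to s0
s0 | [_]xxxxx   read _ → write x, move →, go to s2
s2 | x[x]xxxx   read x → write y, move →, go to sH
sH | xy[x]xxx
Cell -1 holds x when M halts.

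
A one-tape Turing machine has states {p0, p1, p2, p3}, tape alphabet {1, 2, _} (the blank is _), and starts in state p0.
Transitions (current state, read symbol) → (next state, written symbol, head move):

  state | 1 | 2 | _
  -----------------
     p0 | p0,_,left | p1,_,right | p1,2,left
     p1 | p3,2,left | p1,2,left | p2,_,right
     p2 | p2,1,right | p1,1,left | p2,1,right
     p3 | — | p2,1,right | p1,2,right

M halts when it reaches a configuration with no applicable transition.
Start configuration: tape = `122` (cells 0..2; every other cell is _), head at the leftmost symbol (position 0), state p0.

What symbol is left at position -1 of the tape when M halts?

state=p0 head=0 tape=__[1]22   (p0,1)→(p0,_,left)
state=p0 head=-1 tape=_[_]_22   (p0,_)→(p1,2,left)
state=p1 head=-2 tape=[_]2_22   (p1,_)→(p2,_,right)
state=p2 head=-1 tape=_[2]_22   (p2,2)→(p1,1,left)
state=p1 head=-2 tape=[_]1_22   (p1,_)→(p2,_,right)
state=p2 head=-1 tape=_[1]_22   (p2,1)→(p2,1,right)
state=p2 head=0 tape=_1[_]22   (p2,_)→(p2,1,right)
state=p2 head=1 tape=_11[2]2   (p2,2)→(p1,1,left)
state=p1 head=0 tape=_1[1]12   (p1,1)→(p3,2,left)
state=p3 head=-1 tape=_[1]212
Cell -1 holds 1 when M halts.

1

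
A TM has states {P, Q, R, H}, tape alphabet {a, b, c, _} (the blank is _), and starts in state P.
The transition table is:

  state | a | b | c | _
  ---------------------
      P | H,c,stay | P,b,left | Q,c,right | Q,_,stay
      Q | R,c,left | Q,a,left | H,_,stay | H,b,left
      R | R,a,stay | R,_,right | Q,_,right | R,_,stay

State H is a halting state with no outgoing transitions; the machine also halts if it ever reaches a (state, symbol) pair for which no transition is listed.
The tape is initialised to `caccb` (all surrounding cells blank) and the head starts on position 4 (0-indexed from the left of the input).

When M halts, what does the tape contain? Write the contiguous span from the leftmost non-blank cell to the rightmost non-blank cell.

cac_a

P | cacc[b]   read b → write b, move left, go to P
P | cac[c]b   read c → write c, move right, go to Q
Q | cacc[b]   read b → write a, move left, go to Q
Q | cac[c]a   read c → write _, move stay, go to H
H | cac[_]a
The non-blank tape span at halt is cac_a.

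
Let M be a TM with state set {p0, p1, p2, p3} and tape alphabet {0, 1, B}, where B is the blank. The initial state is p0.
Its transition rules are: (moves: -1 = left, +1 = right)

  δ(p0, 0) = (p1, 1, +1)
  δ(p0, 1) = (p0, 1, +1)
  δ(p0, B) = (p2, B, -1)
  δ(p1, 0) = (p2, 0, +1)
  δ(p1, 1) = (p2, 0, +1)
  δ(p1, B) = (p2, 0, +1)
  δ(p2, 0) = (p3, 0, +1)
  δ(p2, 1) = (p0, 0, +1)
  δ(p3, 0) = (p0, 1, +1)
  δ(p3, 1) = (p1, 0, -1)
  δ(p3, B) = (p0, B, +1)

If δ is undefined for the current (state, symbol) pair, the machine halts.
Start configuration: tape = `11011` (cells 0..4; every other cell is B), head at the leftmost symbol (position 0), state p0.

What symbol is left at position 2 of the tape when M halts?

1

state=p0 head=0 tape=[1]1011BB   (p0,1)→(p0,1,+1)
state=p0 head=1 tape=1[1]011BB   (p0,1)→(p0,1,+1)
state=p0 head=2 tape=11[0]11BB   (p0,0)→(p1,1,+1)
state=p1 head=3 tape=111[1]1BB   (p1,1)→(p2,0,+1)
state=p2 head=4 tape=1110[1]BB   (p2,1)→(p0,0,+1)
state=p0 head=5 tape=11100[B]B   (p0,B)→(p2,B,-1)
state=p2 head=4 tape=1110[0]BB   (p2,0)→(p3,0,+1)
state=p3 head=5 tape=11100[B]B   (p3,B)→(p0,B,+1)
state=p0 head=6 tape=11100B[B]   (p0,B)→(p2,B,-1)
state=p2 head=5 tape=11100[B]B
Cell 2 holds 1 when M halts.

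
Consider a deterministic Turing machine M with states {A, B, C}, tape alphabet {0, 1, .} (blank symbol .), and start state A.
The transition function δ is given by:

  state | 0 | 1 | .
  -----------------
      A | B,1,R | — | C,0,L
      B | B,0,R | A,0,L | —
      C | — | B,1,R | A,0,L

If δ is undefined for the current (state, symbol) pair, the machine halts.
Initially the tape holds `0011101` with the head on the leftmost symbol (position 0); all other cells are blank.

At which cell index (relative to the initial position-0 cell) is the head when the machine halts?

A | [0]011101.   read 0 → write 1, move R, go to B
B | 1[0]11101.   read 0 → write 0, move R, go to B
B | 10[1]1101.   read 1 → write 0, move L, go to A
A | 1[0]01101.   read 0 → write 1, move R, go to B
B | 11[0]1101.   read 0 → write 0, move R, go to B
B | 110[1]101.   read 1 → write 0, move L, go to A
A | 11[0]0101.   read 0 → write 1, move R, go to B
B | 111[0]101.   read 0 → write 0, move R, go to B
B | 1110[1]01.   read 1 → write 0, move L, go to A
A | 111[0]001.   read 0 → write 1, move R, go to B
B | 1111[0]01.   read 0 → write 0, move R, go to B
B | 11110[0]1.   read 0 → write 0, move R, go to B
B | 111100[1].   read 1 → write 0, move L, go to A
A | 11110[0]0.   read 0 → write 1, move R, go to B
B | 111101[0].   read 0 → write 0, move R, go to B
B | 1111010[.]
At halt the head is at cell 7.

7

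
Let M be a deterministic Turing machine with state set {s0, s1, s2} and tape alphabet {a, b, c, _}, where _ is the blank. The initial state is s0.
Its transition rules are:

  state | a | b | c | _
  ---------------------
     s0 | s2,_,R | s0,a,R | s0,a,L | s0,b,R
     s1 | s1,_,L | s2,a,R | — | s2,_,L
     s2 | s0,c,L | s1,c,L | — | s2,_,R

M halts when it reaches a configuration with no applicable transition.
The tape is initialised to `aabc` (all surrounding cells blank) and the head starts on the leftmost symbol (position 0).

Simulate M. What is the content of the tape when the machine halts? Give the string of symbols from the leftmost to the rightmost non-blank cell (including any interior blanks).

s0 | _[a]abc   read a → write _, move R, go to s2
s2 | __[a]bc   read a → write c, move L, go to s0
s0 | _[_]cbc   read _ → write b, move R, go to s0
s0 | _b[c]bc   read c → write a, move L, go to s0
s0 | _[b]abc   read b → write a, move R, go to s0
s0 | _a[a]bc   read a → write _, move R, go to s2
s2 | _a_[b]c   read b → write c, move L, go to s1
s1 | _a[_]cc   read _ → write _, move L, go to s2
s2 | _[a]_cc   read a → write c, move L, go to s0
s0 | [_]c_cc   read _ → write b, move R, go to s0
s0 | b[c]_cc   read c → write a, move L, go to s0
s0 | [b]a_cc   read b → write a, move R, go to s0
s0 | a[a]_cc   read a → write _, move R, go to s2
s2 | a_[_]cc   read _ → write _, move R, go to s2
s2 | a__[c]c
The non-blank tape span at halt is a__cc.

a__cc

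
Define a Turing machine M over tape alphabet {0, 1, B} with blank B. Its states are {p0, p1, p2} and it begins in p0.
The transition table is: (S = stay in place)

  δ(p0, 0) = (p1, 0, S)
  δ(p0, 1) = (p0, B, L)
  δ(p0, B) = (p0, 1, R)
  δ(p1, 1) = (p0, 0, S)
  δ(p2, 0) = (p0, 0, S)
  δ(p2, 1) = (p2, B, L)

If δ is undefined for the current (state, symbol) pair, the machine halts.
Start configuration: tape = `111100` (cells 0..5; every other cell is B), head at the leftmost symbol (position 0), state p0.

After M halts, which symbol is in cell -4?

p0 | BBBB[1]11100   read 1 → write B, move L, go to p0
p0 | BBB[B]B11100   read B → write 1, move R, go to p0
p0 | BBB1[B]11100   read B → write 1, move R, go to p0
p0 | BBB11[1]1100   read 1 → write B, move L, go to p0
p0 | BBB1[1]B1100   read 1 → write B, move L, go to p0
p0 | BBB[1]BB1100   read 1 → write B, move L, go to p0
p0 | BB[B]BBB1100   read B → write 1, move R, go to p0
p0 | BB1[B]BB1100   read B → write 1, move R, go to p0
p0 | BB11[B]B1100   read B → write 1, move R, go to p0
p0 | BB111[B]1100   read B → write 1, move R, go to p0
p0 | BB1111[1]100   read 1 → write B, move L, go to p0
p0 | BB111[1]B100   read 1 → write B, move L, go to p0
p0 | BB11[1]BB100   read 1 → write B, move L, go to p0
p0 | BB1[1]BBB100   read 1 → write B, move L, go to p0
p0 | BB[1]BBBB100   read 1 → write B, move L, go to p0
p0 | B[B]BBBBB100   read B → write 1, move R, go to p0
p0 | B1[B]BBBB100   read B → write 1, move R, go to p0
p0 | B11[B]BBB100   read B → write 1, move R, go to p0
p0 | B111[B]BB100   read B → write 1, move R, go to p0
p0 | B1111[B]B100   read B → write 1, move R, go to p0
p0 | B11111[B]100   read B → write 1, move R, go to p0
p0 | B111111[1]00   read 1 → write B, move L, go to p0
p0 | B11111[1]B00   read 1 → write B, move L, go to p0
p0 | B1111[1]BB00   read 1 → write B, move L, go to p0
p0 | B111[1]BBB00   read 1 → write B, move L, go to p0
p0 | B11[1]BBBB00   read 1 → write B, move L, go to p0
p0 | B1[1]BBBBB00   read 1 → write B, move L, go to p0
p0 | B[1]BBBBBB00   read 1 → write B, move L, go to p0
p0 | [B]BBBBBBB00   read B → write 1, move R, go to p0
p0 | 1[B]BBBBBB00   read B → write 1, move R, go to p0
p0 | 11[B]BBBBB00   read B → write 1, move R, go to p0
p0 | 111[B]BBBB00   read B → write 1, move R, go to p0
p0 | 1111[B]BBB00   read B → write 1, move R, go to p0
p0 | 11111[B]BB00   read B → write 1, move R, go to p0
p0 | 111111[B]B00   read B → write 1, move R, go to p0
p0 | 1111111[B]00   read B → write 1, move R, go to p0
p0 | 11111111[0]0   read 0 → write 0, move S, go to p1
p1 | 11111111[0]0
Cell -4 holds 1 when M halts.

1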